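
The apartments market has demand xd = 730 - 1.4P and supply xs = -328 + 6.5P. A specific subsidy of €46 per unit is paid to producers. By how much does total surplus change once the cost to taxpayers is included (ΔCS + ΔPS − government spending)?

Net change in total surplus = -96278/79

Pre-subsidy: 730 - 1.4P = -328 + 6.5P gives P* = 10580/79, x* = 42858/79.
With the subsidy, sellers receive Ps = Pb + 46 for each unit, where Pb is the price buyers pay.
Supply in terms of Pb becomes xs = -328 + 6.5(Pb + 46) = -29 + 6.5Pb. Setting this equal to demand: 730 - 1.4Pb = -29 + 6.5Pb, so Pb = 7590/79.
Sellers receive Ps = 7590/79 + 46 = 11224/79; x' = 730 − 1.4·(7590/79) = 47044/79.
ΔCS = ½(42858/79 + 47044/79)(10580/79 − 7590/79) = 1701310/79; ΔPS = ½(42858/79 + 47044/79)(11224/79 − 10580/79) = 366436/79.
Government spending = 46 × 47044/79 = 2164024/79.
Net change = 1701310/79 + 366436/79 − 2164024/79 = -96278/79. The loss equals the DWL triangle ½·46·4186/79.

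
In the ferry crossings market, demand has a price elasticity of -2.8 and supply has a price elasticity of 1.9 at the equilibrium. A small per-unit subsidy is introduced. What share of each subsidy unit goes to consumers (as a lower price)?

For a small subsidy around the equilibrium, the benefit split depends on the relative slopes, which at a point are proportional to the elasticities.
Buyer share = εs/(εs + |εd|) = 1.9/(1.9 + 2.8) = 19/47; seller share = |εd|/(εs + |εd|) = 28/47.

Consumer share = 19/47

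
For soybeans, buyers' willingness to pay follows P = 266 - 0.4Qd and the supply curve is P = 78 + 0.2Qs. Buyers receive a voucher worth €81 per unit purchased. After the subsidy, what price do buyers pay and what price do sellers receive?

Pre-subsidy: 266 - 0.4Q = 78 + 0.2Q gives Q* = 940/3 and P* = 422/3.
With the rebate, buyers effectively pay Pb = Ps − 81, where Ps is the price sellers receive.
On the curves, Pb = 266 - 0.4Q and Ps = 78 + 0.2Q; the wedge Ps − Pb = 81 gives 78 + 0.2Q − (266 - 0.4Q) = 81, so Q' = 1345/3.
Then Pb = 266 − 0.4·(1345/3) = 260/3 and Ps = 78 + 0.2·(1345/3) = 503/3.

Buyers pay 260/3; sellers receive 503/3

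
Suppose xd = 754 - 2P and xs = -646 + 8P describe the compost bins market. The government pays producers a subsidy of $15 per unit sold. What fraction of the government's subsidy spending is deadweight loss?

DWL / government spending = 2/83

Pre-subsidy: 754 - 2P = -646 + 8P gives P* = 140, x* = 474.
With the subsidy, sellers receive Ps = Pb + 15 for each unit, where Pb is the price buyers pay.
Supply in terms of Pb becomes xs = -646 + 8(Pb + 15) = -526 + 8Pb. Setting this equal to demand: 754 - 2Pb = -526 + 8Pb, so Pb = 128.
Sellers receive Ps = 128 + 15 = 143; x' = 754 − 2·128 = 498.
ΔCS = ½(474 + 498)(140 − 128) = 5832; ΔPS = ½(474 + 498)(143 − 140) = 1458.
Government spending = 15 × 498 = 7470.
DWL = ½ × 15 × (498 − 474) = 180; fraction = 180 / 7470 = 2/83.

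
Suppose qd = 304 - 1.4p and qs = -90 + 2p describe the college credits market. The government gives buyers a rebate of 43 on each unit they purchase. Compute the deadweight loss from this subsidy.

Deadweight loss = 12943/17

Pre-subsidy: 304 - 1.4p = -90 + 2p gives p* = 1970/17, q* = 2410/17.
With the rebate, buyers effectively pay pb = ps − 43, where ps is the price sellers receive.
Demand in terms of ps becomes qd = 304 − 1.4(ps − 43) = 364.2 - 1.4ps. Setting this equal to supply: 364.2 - 1.4ps = -90 + 2ps, so ps = 2271/17.
Buyers pay pb = 2271/17 − 43 = 1540/17; q' = -90 + 2·(2271/17) = 3012/17.
The subsidy expands output by 3012/17 − 2410/17 = 602/17 past the efficient level; on those units the gap between marginal cost and willingness to pay runs from 0 up to 43.
DWL = ½ × 43 × 602/17 = 12943/17.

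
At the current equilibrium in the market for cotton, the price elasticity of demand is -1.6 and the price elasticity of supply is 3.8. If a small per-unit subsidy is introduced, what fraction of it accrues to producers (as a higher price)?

For a small subsidy around the equilibrium, the benefit split depends on the relative slopes, which at a point are proportional to the elasticities.
Buyer share = εs/(εs + |εd|) = 3.8/(3.8 + 1.6) = 19/27; seller share = |εd|/(εs + |εd|) = 8/27.
So producers capture 8/27 of the subsidy.

Producer share = 8/27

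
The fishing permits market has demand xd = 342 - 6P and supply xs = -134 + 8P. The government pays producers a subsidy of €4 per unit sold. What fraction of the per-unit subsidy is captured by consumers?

Consumer share = 4/7

Pre-subsidy: 342 - 6P = -134 + 8P gives P* = 34, x* = 138.
With the subsidy, sellers receive Ps = Pb + 4 for each unit, where Pb is the price buyers pay.
Supply in terms of Pb becomes xs = -134 + 8(Pb + 4) = -102 + 8Pb. Setting this equal to demand: 342 - 6Pb = -102 + 8Pb, so Pb = 222/7.
Sellers receive Ps = 222/7 + 4 = 250/7; x' = 342 − 6·(222/7) = 1062/7.
Buyers' price falls by P* − Pb = 34 − 222/7 = 16/7; sellers' price rises by Ps − P* = 250/7 − 34 = 12/7.
So consumers capture (16/7)/4 = 4/7 of each unit of subsidy.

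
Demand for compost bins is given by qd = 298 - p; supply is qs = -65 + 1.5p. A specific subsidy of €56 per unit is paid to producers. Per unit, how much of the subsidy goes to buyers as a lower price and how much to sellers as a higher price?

Buyers gain €33.6 per unit; sellers gain €22.4 per unit

Pre-subsidy: 298 - p = -65 + 1.5p gives p* = 145.2, q* = 152.8.
With the subsidy, sellers receive ps = pb + 56 for each unit, where pb is the price buyers pay.
Supply in terms of pb becomes qs = -65 + 1.5(pb + 56) = 19 + 1.5pb. Setting this equal to demand: 298 - pb = 19 + 1.5pb, so pb = 111.6.
Sellers receive ps = 111.6 + 56 = 167.6; q' = 298 − 1·111.6 = 186.4.
Buyers' price falls by p* − pb = 145.2 − 111.6 = 33.6; sellers' price rises by ps − p* = 167.6 − 145.2 = 22.4.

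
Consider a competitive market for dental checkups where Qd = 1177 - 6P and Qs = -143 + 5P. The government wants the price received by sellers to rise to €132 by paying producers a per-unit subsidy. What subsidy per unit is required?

Required subsidy s = €22 per unit

At a seller price of 132, quantity supplied is -143 + 5·132 = 517.
Buyers absorb 517 only when they pay Pb with 1177 − 6·Pb = 517, i.e. Pb = 110.
s = Ps − Pb = 132 − 110 = 22.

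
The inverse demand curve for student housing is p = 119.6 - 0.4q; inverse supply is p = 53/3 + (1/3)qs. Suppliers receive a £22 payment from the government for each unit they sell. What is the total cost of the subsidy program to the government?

Government cost = £3718

Pre-subsidy: 119.6 - 0.4q = 53/3 + (1/3)q gives q* = 139 and p* = 64.
With the subsidy, sellers receive ps = pb + 22 for each unit, where pb is the price buyers pay.
On the curves, pb = 119.6 - 0.4q and ps = 53/3 + (1/3)q; the wedge ps − pb = 22 gives 53/3 + (1/3)q − (119.6 - 0.4q) = 22, so q' = 169.
Then pb = 119.6 − 0.4·169 = 52 and ps = 53/3 + (1/3)·169 = 74.
Government outlay = subsidy × quantity = 22 × 169 = 3718.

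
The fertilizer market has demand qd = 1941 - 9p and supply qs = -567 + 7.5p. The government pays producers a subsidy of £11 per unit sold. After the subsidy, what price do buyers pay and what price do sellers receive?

Pre-subsidy: 1941 - 9p = -567 + 7.5p gives p* = 152, q* = 573.
With the subsidy, sellers receive ps = pb + 11 for each unit, where pb is the price buyers pay.
Supply in terms of pb becomes qs = -567 + 7.5(pb + 11) = -484.5 + 7.5pb. Setting this equal to demand: 1941 - 9pb = -484.5 + 7.5pb, so pb = 147.
Sellers receive ps = 147 + 11 = 158; q' = 1941 − 9·147 = 618.

Buyers pay £147; sellers receive £158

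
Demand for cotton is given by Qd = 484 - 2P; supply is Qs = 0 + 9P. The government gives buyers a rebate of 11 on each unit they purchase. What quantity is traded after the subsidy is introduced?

Pre-subsidy: 484 - 2P = 0 + 9P gives P* = 44, Q* = 396.
With the rebate, buyers effectively pay Pb = Ps − 11, where Ps is the price sellers receive.
Demand in terms of Ps becomes Qd = 484 − 2(Ps − 11) = 506 - 2Ps. Setting this equal to supply: 506 - 2Ps = 0 + 9Ps, so Ps = 46.
Buyers pay Pb = 46 − 11 = 35; Q' = 0 + 9·46 = 414.

Q' = 414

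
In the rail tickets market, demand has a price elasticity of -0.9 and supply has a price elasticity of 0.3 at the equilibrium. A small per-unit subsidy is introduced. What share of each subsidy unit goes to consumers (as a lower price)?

Consumer share = 0.25

For a small subsidy around the equilibrium, the benefit split depends on the relative slopes, which at a point are proportional to the elasticities.
Buyer share = εs/(εs + |εd|) = 0.3/(0.3 + 0.9) = 0.25; seller share = |εd|/(εs + |εd|) = 0.75.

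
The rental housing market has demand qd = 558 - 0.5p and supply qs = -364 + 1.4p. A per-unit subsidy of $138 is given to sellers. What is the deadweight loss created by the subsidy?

Pre-subsidy: 558 - 0.5p = -364 + 1.4p gives p* = 9220/19, q* = 5992/19.
With the subsidy, sellers receive ps = pb + 138 for each unit, where pb is the price buyers pay.
Supply in terms of pb becomes qs = -364 + 1.4(pb + 138) = -170.8 + 1.4pb. Setting this equal to demand: 558 - 0.5pb = -170.8 + 1.4pb, so pb = 7288/19.
Sellers receive ps = 7288/19 + 138 = 9910/19; q' = 558 − 0.5·(7288/19) = 6958/19.
The subsidy expands output by 6958/19 − 5992/19 = 966/19 past the efficient level; on those units the gap between marginal cost and willingness to pay runs from 0 up to 138.
DWL = ½ × 138 × 966/19 = 66654/19.

Deadweight loss = 66654/19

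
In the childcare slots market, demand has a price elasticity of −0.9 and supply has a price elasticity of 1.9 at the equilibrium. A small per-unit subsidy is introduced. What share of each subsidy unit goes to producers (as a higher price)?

Producer share = 9/28

For a small subsidy around the equilibrium, the benefit split depends on the relative slopes, which at a point are proportional to the elasticities.
Buyer share = εs/(εs + |εd|) = 1.9/(1.9 + 0.9) = 19/28; seller share = |εd|/(εs + |εd|) = 9/28.
So producers capture 9/28 of the subsidy.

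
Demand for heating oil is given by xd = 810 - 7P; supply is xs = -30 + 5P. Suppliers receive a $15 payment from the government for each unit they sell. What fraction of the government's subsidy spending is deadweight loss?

Pre-subsidy: 810 - 7P = -30 + 5P gives P* = 70, x* = 320.
With the subsidy, sellers receive Ps = Pb + 15 for each unit, where Pb is the price buyers pay.
Supply in terms of Pb becomes xs = -30 + 5(Pb + 15) = 45 + 5Pb. Setting this equal to demand: 810 - 7Pb = 45 + 5Pb, so Pb = 63.75.
Sellers receive Ps = 63.75 + 15 = 78.75; x' = 810 − 7·63.75 = 363.75.
ΔCS = ½(320 + 363.75)(70 − 63.75) = 2136.71875; ΔPS = ½(320 + 363.75)(78.75 − 70) = 2991.40625.
Government spending = 15 × 363.75 = 5456.25.
DWL = ½ × 15 × (363.75 − 320) = 328.125; fraction = 328.125 / 5456.25 = 35/582.

DWL / government spending = 35/582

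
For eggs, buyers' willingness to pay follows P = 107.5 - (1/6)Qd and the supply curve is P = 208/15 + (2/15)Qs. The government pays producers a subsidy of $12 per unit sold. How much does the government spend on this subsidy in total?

Pre-subsidy: 107.5 - (1/6)Q = 208/15 + (2/15)Q gives Q* = 2809/9 and P* = 1498/27.
With the subsidy, sellers receive Ps = Pb + 12 for each unit, where Pb is the price buyers pay.
On the curves, Pb = 107.5 - (1/6)Q and Ps = 208/15 + (2/15)Q; the wedge Ps − Pb = 12 gives 208/15 + (2/15)Q − (107.5 - (1/6)Q) = 12, so Q' = 3169/9.
Then Pb = 107.5 − (1/6)·(3169/9) = 1318/27 and Ps = 208/15 + (2/15)·(3169/9) = 1642/27.
Government outlay = subsidy × quantity = 12 × 3169/9 = 12676/3.

Government cost = 12676/3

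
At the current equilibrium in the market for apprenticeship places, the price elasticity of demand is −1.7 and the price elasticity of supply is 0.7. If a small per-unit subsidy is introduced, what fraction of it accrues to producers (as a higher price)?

For a small subsidy around the equilibrium, the benefit split depends on the relative slopes, which at a point are proportional to the elasticities.
Buyer share = εs/(εs + |εd|) = 0.7/(0.7 + 1.7) = 7/24; seller share = |εd|/(εs + |εd|) = 17/24.
So producers capture 17/24 of the subsidy.

Producer share = 17/24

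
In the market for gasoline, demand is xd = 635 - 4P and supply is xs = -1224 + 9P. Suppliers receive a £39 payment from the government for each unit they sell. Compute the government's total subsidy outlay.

Pre-subsidy: 635 - 4P = -1224 + 9P gives P* = 143, x* = 63.
With the subsidy, sellers receive Ps = Pb + 39 for each unit, where Pb is the price buyers pay.
Supply in terms of Pb becomes xs = -1224 + 9(Pb + 39) = -873 + 9Pb. Setting this equal to demand: 635 - 4Pb = -873 + 9Pb, so Pb = 116.
Sellers receive Ps = 116 + 39 = 155; x' = 635 − 4·116 = 171.
Government outlay = subsidy × quantity = 39 × 171 = 6669.

Government cost = £6669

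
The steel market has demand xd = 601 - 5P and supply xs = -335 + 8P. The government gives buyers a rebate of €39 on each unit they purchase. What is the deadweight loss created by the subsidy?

Deadweight loss = €2340

Pre-subsidy: 601 - 5P = -335 + 8P gives P* = 72, x* = 241.
With the rebate, buyers effectively pay Pb = Ps − 39, where Ps is the price sellers receive.
Demand in terms of Ps becomes xd = 601 − 5(Ps − 39) = 796 - 5Ps. Setting this equal to supply: 796 - 5Ps = -335 + 8Ps, so Ps = 87.
Buyers pay Pb = 87 − 39 = 48; x' = -335 + 8·87 = 361.
The subsidy expands output by 361 − 241 = 120 past the efficient level; on those units the gap between marginal cost and willingness to pay runs from 0 up to 39.
DWL = ½ × 39 × 120 = 2340.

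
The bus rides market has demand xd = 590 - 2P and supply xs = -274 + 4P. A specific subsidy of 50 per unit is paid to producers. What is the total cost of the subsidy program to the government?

Government cost = 55300/3

Pre-subsidy: 590 - 2P = -274 + 4P gives P* = 144, x* = 302.
With the subsidy, sellers receive Ps = Pb + 50 for each unit, where Pb is the price buyers pay.
Supply in terms of Pb becomes xs = -274 + 4(Pb + 50) = -74 + 4Pb. Setting this equal to demand: 590 - 2Pb = -74 + 4Pb, so Pb = 332/3.
Sellers receive Ps = 332/3 + 50 = 482/3; x' = 590 − 2·(332/3) = 1106/3.
Government outlay = subsidy × quantity = 50 × 1106/3 = 55300/3.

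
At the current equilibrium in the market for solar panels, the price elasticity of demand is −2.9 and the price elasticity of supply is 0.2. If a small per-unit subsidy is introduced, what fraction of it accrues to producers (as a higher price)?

Producer share = 29/31

For a small subsidy around the equilibrium, the benefit split depends on the relative slopes, which at a point are proportional to the elasticities.
Buyer share = εs/(εs + |εd|) = 0.2/(0.2 + 2.9) = 2/31; seller share = |εd|/(εs + |εd|) = 29/31.
So producers capture 29/31 of the subsidy.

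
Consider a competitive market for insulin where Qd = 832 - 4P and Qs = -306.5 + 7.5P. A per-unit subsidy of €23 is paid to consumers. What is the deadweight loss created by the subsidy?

Pre-subsidy: 832 - 4P = -306.5 + 7.5P gives P* = 99, Q* = 436.
With the rebate, buyers effectively pay Pb = Ps − 23, where Ps is the price sellers receive.
Demand in terms of Ps becomes Qd = 832 − 4(Ps − 23) = 924 - 4Ps. Setting this equal to supply: 924 - 4Ps = -306.5 + 7.5Ps, so Ps = 107.
Buyers pay Pb = 107 − 23 = 84; Q' = -306.5 + 7.5·107 = 496.
The subsidy expands output by 496 − 436 = 60 past the efficient level; on those units the gap between marginal cost and willingness to pay runs from 0 up to 23.
DWL = ½ × 23 × 60 = 690.

Deadweight loss = €690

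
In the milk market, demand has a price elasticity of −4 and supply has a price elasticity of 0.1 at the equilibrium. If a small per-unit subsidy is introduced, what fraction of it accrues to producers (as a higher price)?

Producer share = 40/41

For a small subsidy around the equilibrium, the benefit split depends on the relative slopes, which at a point are proportional to the elasticities.
Buyer share = εs/(εs + |εd|) = 0.1/(0.1 + 4) = 1/41; seller share = |εd|/(εs + |εd|) = 40/41.
So producers capture 40/41 of the subsidy.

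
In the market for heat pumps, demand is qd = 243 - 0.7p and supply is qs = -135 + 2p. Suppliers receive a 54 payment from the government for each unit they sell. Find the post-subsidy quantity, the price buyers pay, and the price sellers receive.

q' = 173; buyers pay 100; sellers receive 154

Pre-subsidy: 243 - 0.7p = -135 + 2p gives p* = 140, q* = 145.
With the subsidy, sellers receive ps = pb + 54 for each unit, where pb is the price buyers pay.
Supply in terms of pb becomes qs = -135 + 2(pb + 54) = -27 + 2pb. Setting this equal to demand: 243 - 0.7pb = -27 + 2pb, so pb = 100.
Sellers receive ps = 100 + 54 = 154; q' = 243 − 0.7·100 = 173.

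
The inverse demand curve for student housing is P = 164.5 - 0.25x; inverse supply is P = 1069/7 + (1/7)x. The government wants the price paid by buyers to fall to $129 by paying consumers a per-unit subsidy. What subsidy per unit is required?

Required subsidy s = $44 per unit

At a buyer price of 129, quantity demanded is 658 − 4·129 = 142.
Sellers supply 142 only when they receive Ps = 1069/7 + (1/7)·142 = 173.
s = Ps − Pb = 173 − 129 = 44.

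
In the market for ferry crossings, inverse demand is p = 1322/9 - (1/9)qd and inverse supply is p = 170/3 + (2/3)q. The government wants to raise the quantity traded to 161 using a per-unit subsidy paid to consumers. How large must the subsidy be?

Required subsidy s = 35 per unit

At q = 161, from the demand curve buyers pay pb = 1322/9 − (1/9)·161 = 129; from the supply curve sellers need ps = 170/3 + (2/3)·161 = 164.
The subsidy must fill the gap: s = ps − pb = 164 − 129 = 35.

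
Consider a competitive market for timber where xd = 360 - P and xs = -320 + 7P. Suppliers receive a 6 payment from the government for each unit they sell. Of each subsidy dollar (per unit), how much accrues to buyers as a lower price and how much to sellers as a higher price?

Buyers gain 5.25 per unit; sellers gain 0.75 per unit

Pre-subsidy: 360 - P = -320 + 7P gives P* = 85, x* = 275.
With the subsidy, sellers receive Ps = Pb + 6 for each unit, where Pb is the price buyers pay.
Supply in terms of Pb becomes xs = -320 + 7(Pb + 6) = -278 + 7Pb. Setting this equal to demand: 360 - Pb = -278 + 7Pb, so Pb = 79.75.
Sellers receive Ps = 79.75 + 6 = 85.75; x' = 360 − 1·79.75 = 280.25.
Buyers' price falls by P* − Pb = 85 − 79.75 = 5.25; sellers' price rises by Ps − P* = 85.75 − 85 = 0.75.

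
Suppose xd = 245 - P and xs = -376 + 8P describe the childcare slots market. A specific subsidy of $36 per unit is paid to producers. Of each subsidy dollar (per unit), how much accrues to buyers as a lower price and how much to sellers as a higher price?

Pre-subsidy: 245 - P = -376 + 8P gives P* = 69, x* = 176.
With the subsidy, sellers receive Ps = Pb + 36 for each unit, where Pb is the price buyers pay.
Supply in terms of Pb becomes xs = -376 + 8(Pb + 36) = -88 + 8Pb. Setting this equal to demand: 245 - Pb = -88 + 8Pb, so Pb = 37.
Sellers receive Ps = 37 + 36 = 73; x' = 245 − 1·37 = 208.
Buyers' price falls by P* − Pb = 69 − 37 = 32; sellers' price rises by Ps − P* = 73 − 69 = 4.

Buyers gain $32 per unit; sellers gain $4 per unit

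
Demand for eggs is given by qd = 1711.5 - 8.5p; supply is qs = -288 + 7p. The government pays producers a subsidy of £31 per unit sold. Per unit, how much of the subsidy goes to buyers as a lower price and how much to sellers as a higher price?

Pre-subsidy: 1711.5 - 8.5p = -288 + 7p gives p* = 129, q* = 615.
With the subsidy, sellers receive ps = pb + 31 for each unit, where pb is the price buyers pay.
Supply in terms of pb becomes qs = -288 + 7(pb + 31) = -71 + 7pb. Setting this equal to demand: 1711.5 - 8.5pb = -71 + 7pb, so pb = 115.
Sellers receive ps = 115 + 31 = 146; q' = 1711.5 − 8.5·115 = 734.
Buyers' price falls by p* − pb = 129 − 115 = 14; sellers' price rises by ps − p* = 146 − 129 = 17.

Buyers gain £14 per unit; sellers gain £17 per unit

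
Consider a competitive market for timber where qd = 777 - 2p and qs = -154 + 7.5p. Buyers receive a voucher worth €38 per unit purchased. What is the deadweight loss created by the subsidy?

Deadweight loss = €1140

Pre-subsidy: 777 - 2p = -154 + 7.5p gives p* = 98, q* = 581.
With the rebate, buyers effectively pay pb = ps − 38, where ps is the price sellers receive.
Demand in terms of ps becomes qd = 777 − 2(ps − 38) = 853 - 2ps. Setting this equal to supply: 853 - 2ps = -154 + 7.5ps, so ps = 106.
Buyers pay pb = 106 − 38 = 68; q' = -154 + 7.5·106 = 641.
The subsidy expands output by 641 − 581 = 60 past the efficient level; on those units the gap between marginal cost and willingness to pay runs from 0 up to 38.
DWL = ½ × 38 × 60 = 1140.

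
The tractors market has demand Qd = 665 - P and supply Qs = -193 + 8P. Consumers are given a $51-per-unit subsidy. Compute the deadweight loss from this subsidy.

Pre-subsidy: 665 - P = -193 + 8P gives P* = 286/3, Q* = 1709/3.
With the rebate, buyers effectively pay Pb = Ps − 51, where Ps is the price sellers receive.
Demand in terms of Ps becomes Qd = 665 − 1(Ps − 51) = 716 - Ps. Setting this equal to supply: 716 - Ps = -193 + 8Ps, so Ps = 101.
Buyers pay Pb = 101 − 51 = 50; Q' = -193 + 8·101 = 615.
The subsidy expands output by 615 − 1709/3 = 136/3 past the efficient level; on those units the gap between marginal cost and willingness to pay runs from 0 up to 51.
DWL = ½ × 51 × 136/3 = 1156.

Deadweight loss = $1156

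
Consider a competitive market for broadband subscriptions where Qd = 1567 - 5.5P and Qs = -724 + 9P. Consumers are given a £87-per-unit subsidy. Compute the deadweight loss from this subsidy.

Pre-subsidy: 1567 - 5.5P = -724 + 9P gives P* = 158, Q* = 698.
With the rebate, buyers effectively pay Pb = Ps − 87, where Ps is the price sellers receive.
Demand in terms of Ps becomes Qd = 1567 − 5.5(Ps − 87) = 2045.5 - 5.5Ps. Setting this equal to supply: 2045.5 - 5.5Ps = -724 + 9Ps, so Ps = 191.
Buyers pay Pb = 191 − 87 = 104; Q' = -724 + 9·191 = 995.
The subsidy expands output by 995 − 698 = 297 past the efficient level; on those units the gap between marginal cost and willingness to pay runs from 0 up to 87.
DWL = ½ × 87 × 297 = 12919.5.

Deadweight loss = £12919.5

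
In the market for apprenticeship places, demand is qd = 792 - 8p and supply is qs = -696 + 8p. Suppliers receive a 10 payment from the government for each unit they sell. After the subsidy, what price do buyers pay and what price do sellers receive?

Pre-subsidy: 792 - 8p = -696 + 8p gives p* = 93, q* = 48.
With the subsidy, sellers receive ps = pb + 10 for each unit, where pb is the price buyers pay.
Supply in terms of pb becomes qs = -696 + 8(pb + 10) = -616 + 8pb. Setting this equal to demand: 792 - 8pb = -616 + 8pb, so pb = 88.
Sellers receive ps = 88 + 10 = 98; q' = 792 − 8·88 = 88.

Buyers pay 88; sellers receive 98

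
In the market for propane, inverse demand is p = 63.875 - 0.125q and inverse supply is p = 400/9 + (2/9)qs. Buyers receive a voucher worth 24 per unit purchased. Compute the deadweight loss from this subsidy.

Deadweight loss = 829.44

Pre-subsidy: 63.875 - 0.125q = 400/9 + (2/9)q gives q* = 55.96 and p* = 56.88.
With the rebate, buyers effectively pay pb = ps − 24, where ps is the price sellers receive.
On the curves, pb = 63.875 - 0.125q and ps = 400/9 + (2/9)q; the wedge ps − pb = 24 gives 400/9 + (2/9)q − (63.875 - 0.125q) = 24, so q' = 125.08.
Then pb = 63.875 − 0.125·125.08 = 48.24 and ps = 400/9 + (2/9)·125.08 = 72.24.
The subsidy expands output by 125.08 − 55.96 = 69.12 past the efficient level; on those units the gap between marginal cost and willingness to pay runs from 0 up to 24.
DWL = ½ × 24 × 69.12 = 829.44.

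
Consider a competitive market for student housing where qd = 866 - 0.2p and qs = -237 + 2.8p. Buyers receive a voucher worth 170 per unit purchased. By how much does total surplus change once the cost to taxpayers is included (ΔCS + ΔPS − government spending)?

Pre-subsidy: 866 - 0.2p = -237 + 2.8p gives p* = 1103/3, q* = 11887/15.
With the rebate, buyers effectively pay pb = ps − 170, where ps is the price sellers receive.
Demand in terms of ps becomes qd = 866 − 0.2(ps − 170) = 900 - 0.2ps. Setting this equal to supply: 900 - 0.2ps = -237 + 2.8ps, so ps = 379.
Buyers pay pb = 379 − 170 = 209; q' = -237 + 2.8·379 = 824.2.
ΔCS = ½(11887/15 + 824.2)(1103/3 − 209) = 1154300/9; ΔPS = ½(11887/15 + 824.2)(379 − 1103/3) = 82450/9.
Government spending = 170 × 824.2 = 140114.
Net change = 1154300/9 + 82450/9 − 140114 = -8092/3. The loss equals the DWL triangle ½·170·476/15.

Net change in total surplus = -8092/3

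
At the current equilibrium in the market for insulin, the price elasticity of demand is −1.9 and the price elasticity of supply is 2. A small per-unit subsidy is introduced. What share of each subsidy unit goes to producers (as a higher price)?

Producer share = 19/39

For a small subsidy around the equilibrium, the benefit split depends on the relative slopes, which at a point are proportional to the elasticities.
Buyer share = εs/(εs + |εd|) = 2/(2 + 1.9) = 20/39; seller share = |εd|/(εs + |εd|) = 19/39.
So producers capture 19/39 of the subsidy.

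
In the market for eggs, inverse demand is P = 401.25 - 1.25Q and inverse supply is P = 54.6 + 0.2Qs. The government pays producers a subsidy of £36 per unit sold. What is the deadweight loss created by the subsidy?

Pre-subsidy: 401.25 - 1.25Q = 54.6 + 0.2Q gives Q* = 6933/29 and P* = 2970/29.
With the subsidy, sellers receive Ps = Pb + 36 for each unit, where Pb is the price buyers pay.
On the curves, Pb = 401.25 - 1.25Q and Ps = 54.6 + 0.2Q; the wedge Ps − Pb = 36 gives 54.6 + 0.2Q − (401.25 - 1.25Q) = 36, so Q' = 7653/29.
Then Pb = 401.25 − 1.25·(7653/29) = 2070/29 and Ps = 54.6 + 0.2·(7653/29) = 3114/29.
The subsidy expands output by 7653/29 − 6933/29 = 720/29 past the efficient level; on those units the gap between marginal cost and willingness to pay runs from 0 up to 36.
DWL = ½ × 36 × 720/29 = 12960/29.

Deadweight loss = 12960/29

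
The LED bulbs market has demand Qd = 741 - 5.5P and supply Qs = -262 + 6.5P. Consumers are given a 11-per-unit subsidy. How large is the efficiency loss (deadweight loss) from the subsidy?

Pre-subsidy: 741 - 5.5P = -262 + 6.5P gives P* = 1003/12, Q* = 6751/24.
With the rebate, buyers effectively pay Pb = Ps − 11, where Ps is the price sellers receive.
Demand in terms of Ps becomes Qd = 741 − 5.5(Ps − 11) = 801.5 - 5.5Ps. Setting this equal to supply: 801.5 - 5.5Ps = -262 + 6.5Ps, so Ps = 88.625.
Buyers pay Pb = 88.625 − 11 = 77.625; Q' = -262 + 6.5·88.625 = 314.0625.
The subsidy expands output by 314.0625 − 6751/24 = 1573/48 past the efficient level; on those units the gap between marginal cost and willingness to pay runs from 0 up to 11.
DWL = ½ × 11 × 1573/48 = 17303/96.

Deadweight loss = 17303/96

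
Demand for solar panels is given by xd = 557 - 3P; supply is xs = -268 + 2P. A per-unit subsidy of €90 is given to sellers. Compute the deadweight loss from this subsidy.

Pre-subsidy: 557 - 3P = -268 + 2P gives P* = 165, x* = 62.
With the subsidy, sellers receive Ps = Pb + 90 for each unit, where Pb is the price buyers pay.
Supply in terms of Pb becomes xs = -268 + 2(Pb + 90) = -88 + 2Pb. Setting this equal to demand: 557 - 3Pb = -88 + 2Pb, so Pb = 129.
Sellers receive Ps = 129 + 90 = 219; x' = 557 − 3·129 = 170.
The subsidy expands output by 170 − 62 = 108 past the efficient level; on those units the gap between marginal cost and willingness to pay runs from 0 up to 90.
DWL = ½ × 90 × 108 = 4860.

Deadweight loss = €4860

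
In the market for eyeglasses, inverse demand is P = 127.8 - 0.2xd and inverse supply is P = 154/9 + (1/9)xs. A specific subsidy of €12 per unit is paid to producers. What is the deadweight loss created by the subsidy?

Pre-subsidy: 127.8 - 0.2x = 154/9 + (1/9)x gives x* = 4981/14 and P* = 793/14.
With the subsidy, sellers receive Ps = Pb + 12 for each unit, where Pb is the price buyers pay.
On the curves, Pb = 127.8 - 0.2x and Ps = 154/9 + (1/9)x; the wedge Ps − Pb = 12 gives 154/9 + (1/9)x − (127.8 - 0.2x) = 12, so x' = 5521/14.
Then Pb = 127.8 − 0.2·(5521/14) = 685/14 and Ps = 154/9 + (1/9)·(5521/14) = 853/14.
The subsidy expands output by 5521/14 − 4981/14 = 270/7 past the efficient level; on those units the gap between marginal cost and willingness to pay runs from 0 up to 12.
DWL = ½ × 12 × 270/7 = 1620/7.

Deadweight loss = 1620/7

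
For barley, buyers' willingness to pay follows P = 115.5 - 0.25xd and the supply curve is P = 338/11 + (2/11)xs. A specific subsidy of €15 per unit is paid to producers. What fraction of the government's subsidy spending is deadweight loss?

Pre-subsidy: 115.5 - 0.25x = 338/11 + (2/11)x gives x* = 3730/19 and P* = 1262/19.
With the subsidy, sellers receive Ps = Pb + 15 for each unit, where Pb is the price buyers pay.
On the curves, Pb = 115.5 - 0.25x and Ps = 338/11 + (2/11)x; the wedge Ps − Pb = 15 gives 338/11 + (2/11)x − (115.5 - 0.25x) = 15, so x' = 4390/19.
Then Pb = 115.5 − 0.25·(4390/19) = 1097/19 and Ps = 338/11 + (2/11)·(4390/19) = 1382/19.
ΔCS = ½(3730/19 + 4390/19)(1262/19 − 1097/19) = 669900/361; ΔPS = ½(3730/19 + 4390/19)(1382/19 − 1262/19) = 487200/361.
Government spending = 15 × 4390/19 = 65850/19.
DWL = ½ × 15 × (4390/19 − 3730/19) = 4950/19; fraction = (4950/19) / (65850/19) = 33/439.

DWL / government spending = 33/439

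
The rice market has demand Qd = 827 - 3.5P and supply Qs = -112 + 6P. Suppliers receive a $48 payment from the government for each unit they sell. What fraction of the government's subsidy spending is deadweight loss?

DWL / government spending = 252/2789

Pre-subsidy: 827 - 3.5P = -112 + 6P gives P* = 1878/19, Q* = 9140/19.
With the subsidy, sellers receive Ps = Pb + 48 for each unit, where Pb is the price buyers pay.
Supply in terms of Pb becomes Qs = -112 + 6(Pb + 48) = 176 + 6Pb. Setting this equal to demand: 827 - 3.5Pb = 176 + 6Pb, so Pb = 1302/19.
Sellers receive Ps = 1302/19 + 48 = 2214/19; Q' = 827 − 3.5·(1302/19) = 11156/19.
ΔCS = ½(9140/19 + 11156/19)(1878/19 − 1302/19) = 5845248/361; ΔPS = ½(9140/19 + 11156/19)(2214/19 − 1878/19) = 3409728/361.
Government spending = 48 × 11156/19 = 535488/19.
DWL = ½ × 48 × (11156/19 − 9140/19) = 48384/19; fraction = (48384/19) / (535488/19) = 252/2789.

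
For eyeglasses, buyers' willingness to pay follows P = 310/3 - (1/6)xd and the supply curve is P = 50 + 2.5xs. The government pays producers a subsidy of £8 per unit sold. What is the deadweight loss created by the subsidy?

Deadweight loss = £12

Pre-subsidy: 310/3 - (1/6)x = 50 + 2.5x gives x* = 20 and P* = 100.
With the subsidy, sellers receive Ps = Pb + 8 for each unit, where Pb is the price buyers pay.
On the curves, Pb = 310/3 - (1/6)x and Ps = 50 + 2.5x; the wedge Ps − Pb = 8 gives 50 + 2.5x − (310/3 - (1/6)x) = 8, so x' = 23.
Then Pb = 310/3 − (1/6)·23 = 99.5 and Ps = 50 + 2.5·23 = 107.5.
The subsidy expands output by 23 − 20 = 3 past the efficient level; on those units the gap between marginal cost and willingness to pay runs from 0 up to 8.
DWL = ½ × 8 × 3 = 12.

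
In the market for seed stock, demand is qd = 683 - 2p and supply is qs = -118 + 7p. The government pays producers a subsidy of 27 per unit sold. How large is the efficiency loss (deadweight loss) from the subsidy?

Pre-subsidy: 683 - 2p = -118 + 7p gives p* = 89, q* = 505.
With the subsidy, sellers receive ps = pb + 27 for each unit, where pb is the price buyers pay.
Supply in terms of pb becomes qs = -118 + 7(pb + 27) = 71 + 7pb. Setting this equal to demand: 683 - 2pb = 71 + 7pb, so pb = 68.
Sellers receive ps = 68 + 27 = 95; q' = 683 − 2·68 = 547.
The subsidy expands output by 547 − 505 = 42 past the efficient level; on those units the gap between marginal cost and willingness to pay runs from 0 up to 27.
DWL = ½ × 27 × 42 = 567.

Deadweight loss = 567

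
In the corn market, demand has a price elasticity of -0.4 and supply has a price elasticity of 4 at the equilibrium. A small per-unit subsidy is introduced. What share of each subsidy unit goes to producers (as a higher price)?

For a small subsidy around the equilibrium, the benefit split depends on the relative slopes, which at a point are proportional to the elasticities.
Buyer share = εs/(εs + |εd|) = 4/(4 + 0.4) = 10/11; seller share = |εd|/(εs + |εd|) = 1/11.
So producers capture 1/11 of the subsidy.

Producer share = 1/11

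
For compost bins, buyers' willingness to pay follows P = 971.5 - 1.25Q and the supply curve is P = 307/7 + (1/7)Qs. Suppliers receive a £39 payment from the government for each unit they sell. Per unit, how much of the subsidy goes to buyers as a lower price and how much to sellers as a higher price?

Pre-subsidy: 971.5 - 1.25Q = 307/7 + (1/7)Q gives Q* = 666 and P* = 139.
With the subsidy, sellers receive Ps = Pb + 39 for each unit, where Pb is the price buyers pay.
On the curves, Pb = 971.5 - 1.25Q and Ps = 307/7 + (1/7)Q; the wedge Ps − Pb = 39 gives 307/7 + (1/7)Q − (971.5 - 1.25Q) = 39, so Q' = 694.
Then Pb = 971.5 − 1.25·694 = 104 and Ps = 307/7 + (1/7)·694 = 143.
Buyers' price falls by P* − Pb = 139 − 104 = 35; sellers' price rises by Ps − P* = 143 − 139 = 4.

Buyers gain £35 per unit; sellers gain £4 per unit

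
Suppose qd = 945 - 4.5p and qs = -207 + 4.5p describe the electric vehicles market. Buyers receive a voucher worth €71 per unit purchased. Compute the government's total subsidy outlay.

Pre-subsidy: 945 - 4.5p = -207 + 4.5p gives p* = 128, q* = 369.
With the rebate, buyers effectively pay pb = ps − 71, where ps is the price sellers receive.
Demand in terms of ps becomes qd = 945 − 4.5(ps − 71) = 1264.5 - 4.5ps. Setting this equal to supply: 1264.5 - 4.5ps = -207 + 4.5ps, so ps = 163.5.
Buyers pay pb = 163.5 − 71 = 92.5; q' = -207 + 4.5·163.5 = 528.75.
Government outlay = subsidy × quantity = 71 × 528.75 = 37541.25.

Government cost = €37541.25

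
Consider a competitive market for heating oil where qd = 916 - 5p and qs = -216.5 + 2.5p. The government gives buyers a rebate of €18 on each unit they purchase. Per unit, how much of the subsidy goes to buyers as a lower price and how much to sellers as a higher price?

Buyers gain €6 per unit; sellers gain €12 per unit

Pre-subsidy: 916 - 5p = -216.5 + 2.5p gives p* = 151, q* = 161.
With the rebate, buyers effectively pay pb = ps − 18, where ps is the price sellers receive.
Demand in terms of ps becomes qd = 916 − 5(ps − 18) = 1006 - 5ps. Setting this equal to supply: 1006 - 5ps = -216.5 + 2.5ps, so ps = 163.
Buyers pay pb = 163 − 18 = 145; q' = -216.5 + 2.5·163 = 191.
Buyers' price falls by p* − pb = 151 − 145 = 6; sellers' price rises by ps − p* = 163 − 151 = 12.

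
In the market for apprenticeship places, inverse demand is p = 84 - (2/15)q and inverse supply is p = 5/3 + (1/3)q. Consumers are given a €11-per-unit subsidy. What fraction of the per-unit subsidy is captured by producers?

Producer share = 5/7

Pre-subsidy: 84 - (2/15)q = 5/3 + (1/3)q gives q* = 1235/7 and p* = 1270/21.
With the rebate, buyers effectively pay pb = ps − 11, where ps is the price sellers receive.
On the curves, pb = 84 - (2/15)q and ps = 5/3 + (1/3)q; the wedge ps − pb = 11 gives 5/3 + (1/3)q − (84 - (2/15)q) = 11, so q' = 200.
Then pb = 84 − (2/15)·200 = 172/3 and ps = 5/3 + (1/3)·200 = 205/3.
Buyers' price falls by p* − pb = 1270/21 − 172/3 = 22/7; sellers' price rises by ps − p* = 205/3 − 1270/21 = 55/7.
So producers capture (55/7)/11 = 5/7 of each unit of subsidy.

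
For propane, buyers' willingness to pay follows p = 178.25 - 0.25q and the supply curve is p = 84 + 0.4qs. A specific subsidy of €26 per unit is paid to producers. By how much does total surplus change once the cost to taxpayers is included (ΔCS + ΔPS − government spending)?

Pre-subsidy: 178.25 - 0.25q = 84 + 0.4q gives q* = 145 and p* = 142.
With the subsidy, sellers receive ps = pb + 26 for each unit, where pb is the price buyers pay.
On the curves, pb = 178.25 - 0.25q and ps = 84 + 0.4q; the wedge ps − pb = 26 gives 84 + 0.4q − (178.25 - 0.25q) = 26, so q' = 185.
Then pb = 178.25 − 0.25·185 = 132 and ps = 84 + 0.4·185 = 158.
ΔCS = ½(145 + 185)(142 − 132) = 1650; ΔPS = ½(145 + 185)(158 − 142) = 2640.
Government spending = 26 × 185 = 4810.
Net change = 1650 + 2640 − 4810 = -520. The loss equals the DWL triangle ½·26·40.

Net change in total surplus = -€520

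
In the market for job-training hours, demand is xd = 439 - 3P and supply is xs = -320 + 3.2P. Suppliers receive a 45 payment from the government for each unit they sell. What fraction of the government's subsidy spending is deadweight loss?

DWL / government spending = 135/548

Pre-subsidy: 439 - 3P = -320 + 3.2P gives P* = 3795/31, x* = 2224/31.
With the subsidy, sellers receive Ps = Pb + 45 for each unit, where Pb is the price buyers pay.
Supply in terms of Pb becomes xs = -320 + 3.2(Pb + 45) = -176 + 3.2Pb. Setting this equal to demand: 439 - 3Pb = -176 + 3.2Pb, so Pb = 3075/31.
Sellers receive Ps = 3075/31 + 45 = 4470/31; x' = 439 − 3·(3075/31) = 4384/31.
ΔCS = ½(2224/31 + 4384/31)(3795/31 − 3075/31) = 2378880/961; ΔPS = ½(2224/31 + 4384/31)(4470/31 − 3795/31) = 2230200/961.
Government spending = 45 × 4384/31 = 197280/31.
DWL = ½ × 45 × (4384/31 − 2224/31) = 48600/31; fraction = (48600/31) / (197280/31) = 135/548.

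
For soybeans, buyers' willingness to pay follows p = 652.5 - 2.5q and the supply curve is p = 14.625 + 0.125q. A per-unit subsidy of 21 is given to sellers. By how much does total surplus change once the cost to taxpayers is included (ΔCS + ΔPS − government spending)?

Net change in total surplus = -84

Pre-subsidy: 652.5 - 2.5q = 14.625 + 0.125q gives q* = 243 and p* = 45.
With the subsidy, sellers receive ps = pb + 21 for each unit, where pb is the price buyers pay.
On the curves, pb = 652.5 - 2.5q and ps = 14.625 + 0.125q; the wedge ps − pb = 21 gives 14.625 + 0.125q − (652.5 - 2.5q) = 21, so q' = 251.
Then pb = 652.5 − 2.5·251 = 25 and ps = 14.625 + 0.125·251 = 46.
ΔCS = ½(243 + 251)(45 − 25) = 4940; ΔPS = ½(243 + 251)(46 − 45) = 247.
Government spending = 21 × 251 = 5271.
Net change = 4940 + 247 − 5271 = -84. The loss equals the DWL triangle ½·21·8.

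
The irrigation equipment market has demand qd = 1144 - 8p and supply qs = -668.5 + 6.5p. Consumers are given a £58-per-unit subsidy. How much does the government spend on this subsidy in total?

Government cost = £20416

Pre-subsidy: 1144 - 8p = -668.5 + 6.5p gives p* = 125, q* = 144.
With the rebate, buyers effectively pay pb = ps − 58, where ps is the price sellers receive.
Demand in terms of ps becomes qd = 1144 − 8(ps − 58) = 1608 - 8ps. Setting this equal to supply: 1608 - 8ps = -668.5 + 6.5ps, so ps = 157.
Buyers pay pb = 157 − 58 = 99; q' = -668.5 + 6.5·157 = 352.
Government outlay = subsidy × quantity = 58 × 352 = 20416.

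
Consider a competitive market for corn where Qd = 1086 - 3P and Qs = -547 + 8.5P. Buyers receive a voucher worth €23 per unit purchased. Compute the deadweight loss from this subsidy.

Pre-subsidy: 1086 - 3P = -547 + 8.5P gives P* = 142, Q* = 660.
With the rebate, buyers effectively pay Pb = Ps − 23, where Ps is the price sellers receive.
Demand in terms of Ps becomes Qd = 1086 − 3(Ps − 23) = 1155 - 3Ps. Setting this equal to supply: 1155 - 3Ps = -547 + 8.5Ps, so Ps = 148.
Buyers pay Pb = 148 − 23 = 125; Q' = -547 + 8.5·148 = 711.
The subsidy expands output by 711 − 660 = 51 past the efficient level; on those units the gap between marginal cost and willingness to pay runs from 0 up to 23.
DWL = ½ × 23 × 51 = 586.5.

Deadweight loss = €586.5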